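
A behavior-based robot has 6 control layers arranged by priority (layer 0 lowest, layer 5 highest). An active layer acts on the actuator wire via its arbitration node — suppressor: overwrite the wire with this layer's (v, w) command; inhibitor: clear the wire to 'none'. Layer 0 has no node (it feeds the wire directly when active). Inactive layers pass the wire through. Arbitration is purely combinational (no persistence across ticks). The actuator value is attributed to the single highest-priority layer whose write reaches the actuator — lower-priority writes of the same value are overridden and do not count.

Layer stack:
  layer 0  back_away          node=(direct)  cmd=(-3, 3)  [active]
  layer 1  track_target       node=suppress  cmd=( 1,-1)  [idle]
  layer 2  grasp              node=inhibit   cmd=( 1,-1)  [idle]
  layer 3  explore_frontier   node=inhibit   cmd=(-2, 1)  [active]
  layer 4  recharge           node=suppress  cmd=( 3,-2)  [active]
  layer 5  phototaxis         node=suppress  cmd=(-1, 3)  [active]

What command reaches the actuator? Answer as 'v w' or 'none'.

-1 3

L0 back_away: active, feeds wire = (-3, 3)
L1 track_target: idle → wire stays (-3, 3)
L2 grasp: idle → wire stays (-3, 3)
L3 explore_frontier: active, inhibitor → wire = none
L4 recharge: active, suppressor → wire = (3, -2)
L5 phototaxis: active, suppressor → wire = (-1, 3)
actuator = (-1, 3)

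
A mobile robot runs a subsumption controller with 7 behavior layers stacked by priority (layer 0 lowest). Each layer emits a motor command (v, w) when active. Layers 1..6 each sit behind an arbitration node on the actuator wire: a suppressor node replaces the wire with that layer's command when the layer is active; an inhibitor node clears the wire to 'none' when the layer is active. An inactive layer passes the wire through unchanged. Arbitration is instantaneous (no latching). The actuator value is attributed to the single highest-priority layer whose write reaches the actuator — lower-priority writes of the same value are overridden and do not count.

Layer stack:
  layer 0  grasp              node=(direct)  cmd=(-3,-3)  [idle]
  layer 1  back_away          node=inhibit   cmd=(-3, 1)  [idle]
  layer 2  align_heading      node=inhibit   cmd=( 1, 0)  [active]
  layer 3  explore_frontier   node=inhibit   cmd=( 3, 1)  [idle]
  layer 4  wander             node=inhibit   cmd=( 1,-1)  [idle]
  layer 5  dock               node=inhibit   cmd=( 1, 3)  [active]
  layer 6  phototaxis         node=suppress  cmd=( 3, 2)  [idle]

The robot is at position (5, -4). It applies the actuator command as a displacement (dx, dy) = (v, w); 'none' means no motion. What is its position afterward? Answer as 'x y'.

5 -4

L0 grasp: idle → wire = none
L1 back_away: idle → wire stays none
L2 align_heading: active, inhibitor → wire = none
L3 explore_frontier: idle → wire stays none
L4 wander: idle → wire stays none
L5 dock: active, inhibitor → wire = none
L6 phototaxis: idle → wire stays none
actuator = none
position: (5, -4) + none = (5, -4)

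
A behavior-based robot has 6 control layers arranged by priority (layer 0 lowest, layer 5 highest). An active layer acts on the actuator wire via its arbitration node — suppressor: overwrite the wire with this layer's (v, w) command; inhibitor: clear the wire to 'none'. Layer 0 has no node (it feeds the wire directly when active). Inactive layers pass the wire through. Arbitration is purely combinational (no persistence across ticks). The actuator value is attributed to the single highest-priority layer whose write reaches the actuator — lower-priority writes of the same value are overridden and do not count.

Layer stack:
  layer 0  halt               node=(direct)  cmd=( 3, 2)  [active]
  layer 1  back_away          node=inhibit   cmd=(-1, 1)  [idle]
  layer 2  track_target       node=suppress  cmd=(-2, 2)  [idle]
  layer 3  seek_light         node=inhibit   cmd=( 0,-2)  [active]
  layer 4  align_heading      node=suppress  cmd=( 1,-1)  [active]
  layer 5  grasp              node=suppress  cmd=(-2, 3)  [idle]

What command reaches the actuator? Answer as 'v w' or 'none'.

1 -1

layer 0 (halt) active — direct: (3, 2)
layer 1 (back_away) idle — unchanged: (3, 2)
layer 2 (track_target) idle — unchanged: (3, 2)
layer 3 (seek_light) active — inhibits: none
layer 4 (align_heading) active — suppresses: (1, -1)
layer 5 (grasp) idle — unchanged: (1, -1)
→ actuator (1, -1)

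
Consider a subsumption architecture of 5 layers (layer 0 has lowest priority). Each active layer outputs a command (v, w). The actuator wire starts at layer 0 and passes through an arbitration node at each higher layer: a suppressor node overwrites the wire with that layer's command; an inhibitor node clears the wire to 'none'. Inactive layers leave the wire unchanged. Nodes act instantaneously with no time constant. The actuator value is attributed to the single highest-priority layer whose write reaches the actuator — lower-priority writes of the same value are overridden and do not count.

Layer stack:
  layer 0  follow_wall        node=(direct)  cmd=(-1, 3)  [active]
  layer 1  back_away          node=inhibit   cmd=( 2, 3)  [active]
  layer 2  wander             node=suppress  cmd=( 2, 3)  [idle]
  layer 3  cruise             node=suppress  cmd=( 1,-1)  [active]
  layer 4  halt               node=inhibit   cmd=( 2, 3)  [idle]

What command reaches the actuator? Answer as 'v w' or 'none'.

L0 follow_wall: active, feeds wire = (-1, 3)
L1 back_away: active, inhibitor → wire = none
L2 wander: idle → wire stays none
L3 cruise: active, suppressor → wire = (1, -1)
L4 halt: idle → wire stays (1, -1)
actuator = (1, -1)

1 -1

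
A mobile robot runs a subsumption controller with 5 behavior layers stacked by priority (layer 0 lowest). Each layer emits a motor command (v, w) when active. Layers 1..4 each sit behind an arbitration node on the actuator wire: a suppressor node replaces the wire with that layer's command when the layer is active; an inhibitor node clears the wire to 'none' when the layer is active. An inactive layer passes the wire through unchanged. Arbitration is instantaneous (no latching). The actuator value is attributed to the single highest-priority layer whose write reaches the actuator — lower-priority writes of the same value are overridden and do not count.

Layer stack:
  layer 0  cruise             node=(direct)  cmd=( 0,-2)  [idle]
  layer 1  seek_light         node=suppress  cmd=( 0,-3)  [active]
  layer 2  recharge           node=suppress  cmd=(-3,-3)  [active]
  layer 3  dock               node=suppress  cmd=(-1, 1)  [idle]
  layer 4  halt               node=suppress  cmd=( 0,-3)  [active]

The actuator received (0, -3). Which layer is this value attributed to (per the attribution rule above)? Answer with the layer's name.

L0 cruise: idle → wire = none
L1 seek_light: active, suppressor → wire = (0, -3)
L2 recharge: active, suppressor → wire = (-3, -3)
L3 dock: idle → wire stays (-3, -3)
L4 halt: active, suppressor → wire = (0, -3)
actuator = (0, -3)
last writer: layer 4 = halt

halt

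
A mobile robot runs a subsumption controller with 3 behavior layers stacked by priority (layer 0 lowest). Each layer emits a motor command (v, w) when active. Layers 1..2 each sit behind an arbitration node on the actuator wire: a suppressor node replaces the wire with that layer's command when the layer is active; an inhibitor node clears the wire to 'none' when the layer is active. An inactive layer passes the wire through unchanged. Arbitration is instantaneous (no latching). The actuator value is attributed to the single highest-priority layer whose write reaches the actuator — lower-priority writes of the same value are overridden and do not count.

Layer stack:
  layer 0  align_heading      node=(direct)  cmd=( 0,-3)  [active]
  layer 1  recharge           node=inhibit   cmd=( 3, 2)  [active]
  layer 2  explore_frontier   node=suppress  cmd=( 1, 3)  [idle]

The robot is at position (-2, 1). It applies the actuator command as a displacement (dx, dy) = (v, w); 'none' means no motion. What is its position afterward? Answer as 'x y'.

[0] align_heading on; wire := (0, -3)
[1] recharge on (inhibit); wire := none
[2] explore_frontier off; pass none
output none
position: (-2, 1) + none = (-2, 1)

-2 1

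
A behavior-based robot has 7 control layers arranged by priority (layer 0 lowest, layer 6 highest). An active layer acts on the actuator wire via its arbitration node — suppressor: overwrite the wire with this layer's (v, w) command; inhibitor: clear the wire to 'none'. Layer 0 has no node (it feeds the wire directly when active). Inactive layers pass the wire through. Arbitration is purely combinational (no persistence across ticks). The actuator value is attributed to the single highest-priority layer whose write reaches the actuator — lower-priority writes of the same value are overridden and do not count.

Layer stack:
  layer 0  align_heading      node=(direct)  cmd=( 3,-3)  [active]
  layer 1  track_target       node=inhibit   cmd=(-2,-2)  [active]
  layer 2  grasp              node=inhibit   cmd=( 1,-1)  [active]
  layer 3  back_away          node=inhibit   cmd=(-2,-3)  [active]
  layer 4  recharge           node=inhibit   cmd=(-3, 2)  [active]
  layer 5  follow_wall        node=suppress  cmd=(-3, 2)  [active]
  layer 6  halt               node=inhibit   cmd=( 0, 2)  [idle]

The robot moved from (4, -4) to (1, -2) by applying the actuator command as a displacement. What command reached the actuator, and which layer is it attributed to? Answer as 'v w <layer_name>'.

-3 2 follow_wall

displacement = (1, -2) − (4, -4) = (-3, 2)
L0 align_heading: active, feeds wire = (3, -3)
L1 track_target: active, inhibitor → wire = none
L2 grasp: active, inhibitor → wire = none
L3 back_away: active, inhibitor → wire = none
L4 recharge: active, inhibitor → wire = none
L5 follow_wall: active, suppressor → wire = (-3, 2)
L6 halt: idle → wire stays (-3, 2)
actuator = (-3, 2) — from layer 5 (follow_wall)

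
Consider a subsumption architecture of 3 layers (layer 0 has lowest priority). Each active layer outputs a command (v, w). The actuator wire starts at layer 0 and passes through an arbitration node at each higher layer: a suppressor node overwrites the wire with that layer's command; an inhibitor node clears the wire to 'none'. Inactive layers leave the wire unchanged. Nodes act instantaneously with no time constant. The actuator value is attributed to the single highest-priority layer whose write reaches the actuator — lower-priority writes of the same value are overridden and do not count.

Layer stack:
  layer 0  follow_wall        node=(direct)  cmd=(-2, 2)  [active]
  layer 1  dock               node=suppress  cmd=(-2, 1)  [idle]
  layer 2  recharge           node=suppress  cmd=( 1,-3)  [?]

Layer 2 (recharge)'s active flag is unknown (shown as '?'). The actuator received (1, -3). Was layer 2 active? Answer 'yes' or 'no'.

yes

If layer 2 is active=yes:
  actuator would be (1, -3)
If layer 2 is active=no:
  actuator would be (-2, 2)
Observed (1, -3), so layer 2 was active.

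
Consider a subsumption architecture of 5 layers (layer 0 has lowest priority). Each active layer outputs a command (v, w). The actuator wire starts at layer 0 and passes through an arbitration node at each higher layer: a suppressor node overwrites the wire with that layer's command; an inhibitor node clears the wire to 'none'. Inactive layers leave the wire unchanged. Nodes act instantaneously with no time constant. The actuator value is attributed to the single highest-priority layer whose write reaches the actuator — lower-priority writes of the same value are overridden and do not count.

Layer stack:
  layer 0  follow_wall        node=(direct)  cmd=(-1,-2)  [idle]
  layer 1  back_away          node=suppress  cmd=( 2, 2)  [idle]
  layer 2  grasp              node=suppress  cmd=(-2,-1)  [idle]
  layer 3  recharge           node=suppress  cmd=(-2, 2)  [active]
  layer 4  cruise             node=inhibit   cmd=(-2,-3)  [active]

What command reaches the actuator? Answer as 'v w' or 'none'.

[0] follow_wall off; wire := none
[1] back_away off; pass none
[2] grasp off; pass none
[3] recharge on (suppress); wire := (-2, 2)
[4] cruise on (inhibit); wire := none
output none

none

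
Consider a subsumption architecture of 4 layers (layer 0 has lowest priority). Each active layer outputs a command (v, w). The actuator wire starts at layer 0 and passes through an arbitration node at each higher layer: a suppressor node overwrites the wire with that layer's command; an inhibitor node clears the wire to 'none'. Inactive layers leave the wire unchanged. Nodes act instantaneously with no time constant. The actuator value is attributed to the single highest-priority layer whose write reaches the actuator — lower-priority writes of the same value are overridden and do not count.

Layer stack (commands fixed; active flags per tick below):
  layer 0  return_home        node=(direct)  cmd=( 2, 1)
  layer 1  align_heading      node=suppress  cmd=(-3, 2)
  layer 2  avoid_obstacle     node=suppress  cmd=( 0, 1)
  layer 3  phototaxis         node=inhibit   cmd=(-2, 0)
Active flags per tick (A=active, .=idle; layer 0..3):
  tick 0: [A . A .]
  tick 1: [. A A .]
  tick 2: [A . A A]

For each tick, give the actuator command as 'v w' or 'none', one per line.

tick 0:
  layer 0 (return_home) active — direct: (2, 1)
  layer 1 (align_heading) idle — unchanged: (2, 1)
  layer 2 (avoid_obstacle) active — suppresses: (0, 1)
  layer 3 (phototaxis) idle — unchanged: (0, 1)
  → actuator (0, 1)
tick 1:
  layer 0 (return_home) idle — none
  layer 1 (align_heading) active — suppresses: (-3, 2)
  layer 2 (avoid_obstacle) active — suppresses: (0, 1)
  layer 3 (phototaxis) idle — unchanged: (0, 1)
  → actuator (0, 1)
tick 2:
  layer 0 (return_home) active — direct: (2, 1)
  layer 1 (align_heading) idle — unchanged: (2, 1)
  layer 2 (avoid_obstacle) active — suppresses: (0, 1)
  layer 3 (phototaxis) active — inhibits: none
  → actuator none

0 1
0 1
none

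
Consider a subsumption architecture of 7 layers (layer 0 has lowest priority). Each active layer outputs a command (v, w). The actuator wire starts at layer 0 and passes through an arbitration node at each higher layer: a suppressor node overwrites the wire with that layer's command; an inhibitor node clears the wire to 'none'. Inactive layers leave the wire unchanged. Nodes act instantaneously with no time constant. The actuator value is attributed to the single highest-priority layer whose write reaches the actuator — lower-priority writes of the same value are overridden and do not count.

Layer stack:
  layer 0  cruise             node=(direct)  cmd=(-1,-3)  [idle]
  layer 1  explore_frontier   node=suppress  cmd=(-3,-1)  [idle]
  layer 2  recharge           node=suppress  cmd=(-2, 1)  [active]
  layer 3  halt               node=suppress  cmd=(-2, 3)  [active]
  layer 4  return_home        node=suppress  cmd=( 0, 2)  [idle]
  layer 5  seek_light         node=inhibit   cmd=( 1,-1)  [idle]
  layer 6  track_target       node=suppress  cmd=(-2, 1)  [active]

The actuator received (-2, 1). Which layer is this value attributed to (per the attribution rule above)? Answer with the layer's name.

L0 cruise: idle → wire = none
L1 explore_frontier: idle → wire stays none
L2 recharge: active, suppressor → wire = (-2, 1)
L3 halt: active, suppressor → wire = (-2, 3)
L4 return_home: idle → wire stays (-2, 3)
L5 seek_light: idle → wire stays (-2, 3)
L6 track_target: active, suppressor → wire = (-2, 1)
actuator = (-2, 1)
last writer: layer 6 = track_target

track_target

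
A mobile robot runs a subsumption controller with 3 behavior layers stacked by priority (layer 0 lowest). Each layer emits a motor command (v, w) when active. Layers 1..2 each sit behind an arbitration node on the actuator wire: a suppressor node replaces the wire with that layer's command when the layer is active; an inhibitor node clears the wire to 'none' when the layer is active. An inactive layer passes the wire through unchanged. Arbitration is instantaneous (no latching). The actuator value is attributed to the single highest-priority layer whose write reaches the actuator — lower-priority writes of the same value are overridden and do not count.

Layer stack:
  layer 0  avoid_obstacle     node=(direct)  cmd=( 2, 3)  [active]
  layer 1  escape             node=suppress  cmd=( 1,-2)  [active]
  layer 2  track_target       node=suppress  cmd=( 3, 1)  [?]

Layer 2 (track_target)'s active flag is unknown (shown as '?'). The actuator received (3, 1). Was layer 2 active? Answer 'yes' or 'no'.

yes

If layer 2 is active=yes:
  actuator would be (3, 1)
If layer 2 is active=no:
  actuator would be (1, -2)
Observed (3, 1), so layer 2 was active.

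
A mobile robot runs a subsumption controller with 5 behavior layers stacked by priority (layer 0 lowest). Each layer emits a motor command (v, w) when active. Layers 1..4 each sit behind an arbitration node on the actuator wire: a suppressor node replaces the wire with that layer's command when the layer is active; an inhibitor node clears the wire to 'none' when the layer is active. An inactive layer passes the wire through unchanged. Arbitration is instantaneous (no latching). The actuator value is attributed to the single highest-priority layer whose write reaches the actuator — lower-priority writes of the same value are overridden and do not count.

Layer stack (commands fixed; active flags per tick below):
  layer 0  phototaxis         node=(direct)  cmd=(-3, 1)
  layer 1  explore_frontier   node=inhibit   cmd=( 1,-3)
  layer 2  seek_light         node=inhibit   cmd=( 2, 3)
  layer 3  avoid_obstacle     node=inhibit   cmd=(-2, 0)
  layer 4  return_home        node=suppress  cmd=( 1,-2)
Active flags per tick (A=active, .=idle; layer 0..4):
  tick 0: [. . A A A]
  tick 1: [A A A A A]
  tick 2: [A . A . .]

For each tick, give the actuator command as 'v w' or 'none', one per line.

tick 0:
  layer 0 (phototaxis) idle — none
  layer 1 (explore_frontier) idle — unchanged: none
  layer 2 (seek_light) active — inhibits: none
  layer 3 (avoid_obstacle) active — inhibits: none
  layer 4 (return_home) active — suppresses: (1, -2)
  → actuator (1, -2)
tick 1:
  layer 0 (phototaxis) active — direct: (-3, 1)
  layer 1 (explore_frontier) active — inhibits: none
  layer 2 (seek_light) active — inhibits: none
  layer 3 (avoid_obstacle) active — inhibits: none
  layer 4 (return_home) active — suppresses: (1, -2)
  → actuator (1, -2)
tick 2:
  layer 0 (phototaxis) active — direct: (-3, 1)
  layer 1 (explore_frontier) idle — unchanged: (-3, 1)
  layer 2 (seek_light) active — inhibits: none
  layer 3 (avoid_obstacle) idle — unchanged: none
  layer 4 (return_home) idle — unchanged: none
  → actuator none

1 -2
1 -2
none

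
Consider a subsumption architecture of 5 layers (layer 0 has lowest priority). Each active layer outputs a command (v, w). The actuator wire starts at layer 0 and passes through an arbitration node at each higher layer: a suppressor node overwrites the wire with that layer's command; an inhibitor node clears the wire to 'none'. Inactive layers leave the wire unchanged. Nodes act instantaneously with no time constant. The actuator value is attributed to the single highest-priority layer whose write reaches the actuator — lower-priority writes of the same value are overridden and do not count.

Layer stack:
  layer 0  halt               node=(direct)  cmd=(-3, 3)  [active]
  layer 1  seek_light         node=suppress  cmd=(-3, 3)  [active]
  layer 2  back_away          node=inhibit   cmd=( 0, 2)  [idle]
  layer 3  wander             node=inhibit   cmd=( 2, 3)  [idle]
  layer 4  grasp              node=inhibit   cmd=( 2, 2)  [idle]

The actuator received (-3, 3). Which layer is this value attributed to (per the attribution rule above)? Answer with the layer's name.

[0] halt on; wire := (-3, 3)
[1] seek_light on (suppress); wire := (-3, 3)
[2] back_away off; pass (-3, 3)
[3] wander off; pass (-3, 3)
[4] grasp off; pass (-3, 3)
output (-3, 3)
last writer: layer 1 = seek_light

seek_light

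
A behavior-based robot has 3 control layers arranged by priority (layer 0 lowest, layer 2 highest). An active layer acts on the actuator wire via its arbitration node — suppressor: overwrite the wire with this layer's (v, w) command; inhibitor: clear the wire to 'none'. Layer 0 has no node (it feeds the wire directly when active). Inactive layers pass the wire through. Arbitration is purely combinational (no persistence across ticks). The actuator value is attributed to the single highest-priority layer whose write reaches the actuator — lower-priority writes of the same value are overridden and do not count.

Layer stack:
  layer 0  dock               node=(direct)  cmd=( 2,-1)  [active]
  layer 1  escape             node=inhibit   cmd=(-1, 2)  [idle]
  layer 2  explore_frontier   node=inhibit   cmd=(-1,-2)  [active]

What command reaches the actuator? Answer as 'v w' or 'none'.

L0 dock: active, feeds wire = (2, -1)
L1 escape: idle → wire stays (2, -1)
L2 explore_frontier: active, inhibitor → wire = none
actuator = none

none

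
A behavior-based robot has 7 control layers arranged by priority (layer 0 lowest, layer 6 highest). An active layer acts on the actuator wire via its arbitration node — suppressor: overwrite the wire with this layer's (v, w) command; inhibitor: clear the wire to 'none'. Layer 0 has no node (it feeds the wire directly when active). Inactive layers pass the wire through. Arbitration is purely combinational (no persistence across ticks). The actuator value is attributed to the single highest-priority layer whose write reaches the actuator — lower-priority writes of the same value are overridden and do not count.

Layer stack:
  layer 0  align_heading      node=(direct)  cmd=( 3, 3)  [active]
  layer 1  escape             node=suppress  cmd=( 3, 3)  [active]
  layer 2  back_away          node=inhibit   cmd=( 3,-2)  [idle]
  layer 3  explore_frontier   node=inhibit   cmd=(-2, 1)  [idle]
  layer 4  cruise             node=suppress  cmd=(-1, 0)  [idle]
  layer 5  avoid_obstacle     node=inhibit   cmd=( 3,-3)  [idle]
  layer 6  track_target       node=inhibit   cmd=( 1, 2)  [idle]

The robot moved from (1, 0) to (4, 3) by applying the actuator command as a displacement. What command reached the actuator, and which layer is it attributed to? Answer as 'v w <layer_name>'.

displacement = (4, 3) − (1, 0) = (3, 3)
L0 align_heading: active, feeds wire = (3, 3)
L1 escape: active, suppressor → wire = (3, 3)
L2 back_away: idle → wire stays (3, 3)
L3 explore_frontier: idle → wire stays (3, 3)
L4 cruise: idle → wire stays (3, 3)
L5 avoid_obstacle: idle → wire stays (3, 3)
L6 track_target: idle → wire stays (3, 3)
actuator = (3, 3) — from layer 1 (escape)

3 3 escape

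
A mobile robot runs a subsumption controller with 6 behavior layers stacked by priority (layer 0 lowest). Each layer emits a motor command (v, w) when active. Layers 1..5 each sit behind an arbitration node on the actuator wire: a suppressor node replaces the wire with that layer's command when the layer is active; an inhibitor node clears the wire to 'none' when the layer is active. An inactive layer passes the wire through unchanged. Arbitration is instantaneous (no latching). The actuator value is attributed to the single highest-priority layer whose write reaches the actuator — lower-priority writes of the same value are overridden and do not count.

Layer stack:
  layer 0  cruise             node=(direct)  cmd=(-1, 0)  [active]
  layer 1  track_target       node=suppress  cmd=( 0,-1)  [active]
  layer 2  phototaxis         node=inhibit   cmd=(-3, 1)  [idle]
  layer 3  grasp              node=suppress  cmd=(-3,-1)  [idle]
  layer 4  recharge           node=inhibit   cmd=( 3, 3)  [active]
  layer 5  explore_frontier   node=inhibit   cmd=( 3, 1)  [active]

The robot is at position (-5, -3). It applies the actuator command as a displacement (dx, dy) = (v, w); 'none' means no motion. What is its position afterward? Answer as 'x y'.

-5 -3

[0] cruise on; wire := (-1, 0)
[1] track_target on (suppress); wire := (0, -1)
[2] phototaxis off; pass (0, -1)
[3] grasp off; pass (0, -1)
[4] recharge on (inhibit); wire := none
[5] explore_frontier on (inhibit); wire := none
output none
position: (-5, -3) + none = (-5, -3)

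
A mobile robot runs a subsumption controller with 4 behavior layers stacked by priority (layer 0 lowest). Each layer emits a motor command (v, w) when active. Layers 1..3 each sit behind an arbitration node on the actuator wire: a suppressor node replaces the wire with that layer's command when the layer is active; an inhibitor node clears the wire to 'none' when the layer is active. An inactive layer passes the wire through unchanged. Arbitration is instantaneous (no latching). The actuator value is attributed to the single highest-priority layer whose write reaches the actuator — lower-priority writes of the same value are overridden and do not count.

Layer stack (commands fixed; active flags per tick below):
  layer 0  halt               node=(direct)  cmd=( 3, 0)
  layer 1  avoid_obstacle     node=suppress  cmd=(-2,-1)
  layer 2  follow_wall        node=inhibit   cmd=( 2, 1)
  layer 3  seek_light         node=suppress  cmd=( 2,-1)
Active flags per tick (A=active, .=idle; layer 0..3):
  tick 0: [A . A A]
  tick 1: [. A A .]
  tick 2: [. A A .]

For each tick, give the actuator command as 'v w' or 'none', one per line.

2 -1
none
none

tick 0:
  [0] halt on; wire := (3, 0)
  [1] avoid_obstacle off; pass (3, 0)
  [2] follow_wall on (inhibit); wire := none
  [3] seek_light on (suppress); wire := (2, -1)
  output (2, -1)
tick 1:
  [0] halt off; wire := none
  [1] avoid_obstacle on (suppress); wire := (-2, -1)
  [2] follow_wall on (inhibit); wire := none
  [3] seek_light off; pass none
  output none
tick 2:
  [0] halt off; wire := none
  [1] avoid_obstacle on (suppress); wire := (-2, -1)
  [2] follow_wall on (inhibit); wire := none
  [3] seek_light off; pass none
  output none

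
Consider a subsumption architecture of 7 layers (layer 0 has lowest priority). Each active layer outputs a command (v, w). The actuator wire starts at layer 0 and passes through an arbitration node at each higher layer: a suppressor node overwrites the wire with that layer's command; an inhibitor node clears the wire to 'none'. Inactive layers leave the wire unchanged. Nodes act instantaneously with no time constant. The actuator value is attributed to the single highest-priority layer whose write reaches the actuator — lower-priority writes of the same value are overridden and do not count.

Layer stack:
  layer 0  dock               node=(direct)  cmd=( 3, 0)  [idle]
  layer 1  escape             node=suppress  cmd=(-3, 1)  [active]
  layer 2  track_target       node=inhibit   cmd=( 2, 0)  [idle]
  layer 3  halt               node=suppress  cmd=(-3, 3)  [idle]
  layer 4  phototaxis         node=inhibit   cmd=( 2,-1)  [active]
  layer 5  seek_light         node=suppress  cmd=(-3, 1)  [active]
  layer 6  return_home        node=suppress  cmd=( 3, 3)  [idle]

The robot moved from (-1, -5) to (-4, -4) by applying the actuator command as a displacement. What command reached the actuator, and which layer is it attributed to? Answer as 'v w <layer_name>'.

displacement = (-4, -4) − (-1, -5) = (-3, 1)
L0 dock: idle → wire = none
L1 escape: active, suppressor → wire = (-3, 1)
L2 track_target: idle → wire stays (-3, 1)
L3 halt: idle → wire stays (-3, 1)
L4 phototaxis: active, inhibitor → wire = none
L5 seek_light: active, suppressor → wire = (-3, 1)
L6 return_home: idle → wire stays (-3, 1)
actuator = (-3, 1) — from layer 5 (seek_light)

-3 1 seek_light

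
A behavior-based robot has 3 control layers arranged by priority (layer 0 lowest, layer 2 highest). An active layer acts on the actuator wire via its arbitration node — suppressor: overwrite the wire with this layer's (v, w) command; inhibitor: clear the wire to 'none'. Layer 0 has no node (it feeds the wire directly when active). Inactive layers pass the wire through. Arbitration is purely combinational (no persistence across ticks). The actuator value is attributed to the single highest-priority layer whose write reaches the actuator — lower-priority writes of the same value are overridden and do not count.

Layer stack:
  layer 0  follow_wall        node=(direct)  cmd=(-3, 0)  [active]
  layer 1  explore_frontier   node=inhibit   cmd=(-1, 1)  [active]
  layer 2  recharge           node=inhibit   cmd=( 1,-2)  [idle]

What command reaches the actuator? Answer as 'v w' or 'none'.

layer 0 (follow_wall) active — direct: (-3, 0)
layer 1 (explore_frontier) active — inhibits: none
layer 2 (recharge) idle — unchanged: none
→ actuator none

none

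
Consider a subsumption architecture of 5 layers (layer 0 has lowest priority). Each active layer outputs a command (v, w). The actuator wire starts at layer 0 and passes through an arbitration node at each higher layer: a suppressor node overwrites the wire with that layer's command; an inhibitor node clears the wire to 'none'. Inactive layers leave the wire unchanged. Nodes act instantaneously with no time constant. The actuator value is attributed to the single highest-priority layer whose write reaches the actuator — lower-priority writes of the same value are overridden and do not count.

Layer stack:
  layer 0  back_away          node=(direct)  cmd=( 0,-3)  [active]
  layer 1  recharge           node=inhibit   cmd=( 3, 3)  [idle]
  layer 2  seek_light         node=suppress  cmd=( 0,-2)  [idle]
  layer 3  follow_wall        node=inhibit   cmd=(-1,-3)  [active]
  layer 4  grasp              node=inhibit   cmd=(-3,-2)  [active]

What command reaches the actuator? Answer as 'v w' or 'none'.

layer 0 (back_away) active — direct: (0, -3)
layer 1 (recharge) idle — unchanged: (0, -3)
layer 2 (seek_light) idle — unchanged: (0, -3)
layer 3 (follow_wall) active — inhibits: none
layer 4 (grasp) active — inhibits: none
→ actuator none

none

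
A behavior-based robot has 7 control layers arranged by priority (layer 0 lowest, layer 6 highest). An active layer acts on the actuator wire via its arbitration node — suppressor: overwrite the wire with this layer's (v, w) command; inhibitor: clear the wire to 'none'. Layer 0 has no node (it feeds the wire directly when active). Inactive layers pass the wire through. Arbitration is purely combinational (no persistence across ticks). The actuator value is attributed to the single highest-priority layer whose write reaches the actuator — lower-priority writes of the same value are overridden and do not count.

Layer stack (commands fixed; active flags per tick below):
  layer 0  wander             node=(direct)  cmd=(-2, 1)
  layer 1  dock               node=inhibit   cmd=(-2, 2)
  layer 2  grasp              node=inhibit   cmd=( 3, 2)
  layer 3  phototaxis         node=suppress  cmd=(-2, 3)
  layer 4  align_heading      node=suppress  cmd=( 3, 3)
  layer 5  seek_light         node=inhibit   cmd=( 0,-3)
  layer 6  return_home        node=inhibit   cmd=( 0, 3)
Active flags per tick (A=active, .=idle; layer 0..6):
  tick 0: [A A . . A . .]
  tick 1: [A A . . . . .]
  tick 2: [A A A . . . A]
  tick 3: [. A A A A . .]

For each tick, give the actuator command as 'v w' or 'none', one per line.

tick 0:
  L0 wander: active, feeds wire = (-2, 1)
  L1 dock: active, inhibitor → wire = none
  L2 grasp: idle → wire stays none
  L3 phototaxis: idle → wire stays none
  L4 align_heading: active, suppressor → wire = (3, 3)
  L5 seek_light: idle → wire stays (3, 3)
  L6 return_home: idle → wire stays (3, 3)
  actuator = (3, 3)
tick 1:
  L0 wander: active, feeds wire = (-2, 1)
  L1 dock: active, inhibitor → wire = none
  L2 grasp: idle → wire stays none
  L3 phototaxis: idle → wire stays none
  L4 align_heading: idle → wire stays none
  L5 seek_light: idle → wire stays none
  L6 return_home: idle → wire stays none
  actuator = none
tick 2:
  L0 wander: active, feeds wire = (-2, 1)
  L1 dock: active, inhibitor → wire = none
  L2 grasp: active, inhibitor → wire = none
  L3 phototaxis: idle → wire stays none
  L4 align_heading: idle → wire stays none
  L5 seek_light: idle → wire stays none
  L6 return_home: active, inhibitor → wire = none
  actuator = none
tick 3:
  L0 wander: idle → wire = none
  L1 dock: active, inhibitor → wire = none
  L2 grasp: active, inhibitor → wire = none
  L3 phototaxis: active, suppressor → wire = (-2, 3)
  L4 align_heading: active, suppressor → wire = (3, 3)
  L5 seek_light: idle → wire stays (3, 3)
  L6 return_home: idle → wire stays (3, 3)
  actuator = (3, 3)

3 3
none
none
3 3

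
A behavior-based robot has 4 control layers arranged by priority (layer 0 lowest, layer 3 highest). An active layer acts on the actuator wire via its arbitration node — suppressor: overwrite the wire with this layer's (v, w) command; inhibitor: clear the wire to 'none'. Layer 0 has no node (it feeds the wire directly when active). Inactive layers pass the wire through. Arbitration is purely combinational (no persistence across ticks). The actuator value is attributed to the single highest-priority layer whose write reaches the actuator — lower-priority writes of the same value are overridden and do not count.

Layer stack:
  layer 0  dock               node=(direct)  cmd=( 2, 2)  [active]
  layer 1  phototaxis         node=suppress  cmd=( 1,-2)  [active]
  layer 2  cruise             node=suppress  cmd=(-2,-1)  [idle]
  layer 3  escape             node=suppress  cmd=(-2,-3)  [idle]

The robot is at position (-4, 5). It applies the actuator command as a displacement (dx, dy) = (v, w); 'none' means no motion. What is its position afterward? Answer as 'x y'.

L0 dock: active, feeds wire = (2, 2)
L1 phototaxis: active, suppressor → wire = (1, -2)
L2 cruise: idle → wire stays (1, -2)
L3 escape: idle → wire stays (1, -2)
actuator = (1, -2)
position: (-4, 5) + (1, -2) = (-3, 3)

-3 3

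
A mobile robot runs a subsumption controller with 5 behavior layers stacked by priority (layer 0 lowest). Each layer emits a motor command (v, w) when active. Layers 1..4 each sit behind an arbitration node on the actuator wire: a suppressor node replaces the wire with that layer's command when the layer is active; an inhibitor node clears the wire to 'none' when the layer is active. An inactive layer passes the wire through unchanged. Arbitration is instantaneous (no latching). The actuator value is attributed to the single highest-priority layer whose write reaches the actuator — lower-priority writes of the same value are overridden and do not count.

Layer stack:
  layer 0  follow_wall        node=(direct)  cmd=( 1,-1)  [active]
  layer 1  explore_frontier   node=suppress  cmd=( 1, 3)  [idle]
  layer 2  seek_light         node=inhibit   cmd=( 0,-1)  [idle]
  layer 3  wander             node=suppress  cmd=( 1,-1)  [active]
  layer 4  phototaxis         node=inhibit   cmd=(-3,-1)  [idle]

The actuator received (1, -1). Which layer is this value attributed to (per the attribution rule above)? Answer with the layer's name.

wander

L0 follow_wall: active, feeds wire = (1, -1)
L1 explore_frontier: idle → wire stays (1, -1)
L2 seek_light: idle → wire stays (1, -1)
L3 wander: active, suppressor → wire = (1, -1)
L4 phototaxis: idle → wire stays (1, -1)
actuator = (1, -1)
last writer: layer 3 = wander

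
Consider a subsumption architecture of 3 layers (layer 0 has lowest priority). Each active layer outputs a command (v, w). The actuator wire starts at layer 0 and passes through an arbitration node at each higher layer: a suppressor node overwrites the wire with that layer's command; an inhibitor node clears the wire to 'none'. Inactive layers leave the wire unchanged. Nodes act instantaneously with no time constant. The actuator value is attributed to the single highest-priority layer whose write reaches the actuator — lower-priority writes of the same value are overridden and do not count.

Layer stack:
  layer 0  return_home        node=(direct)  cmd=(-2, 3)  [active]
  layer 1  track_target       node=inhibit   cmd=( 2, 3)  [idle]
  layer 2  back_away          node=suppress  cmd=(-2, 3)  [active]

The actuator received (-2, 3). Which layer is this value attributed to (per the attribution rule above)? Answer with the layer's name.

L0 return_home: active, feeds wire = (-2, 3)
L1 track_target: idle → wire stays (-2, 3)
L2 back_away: active, suppressor → wire = (-2, 3)
actuator = (-2, 3)
last writer: layer 2 = back_away

back_away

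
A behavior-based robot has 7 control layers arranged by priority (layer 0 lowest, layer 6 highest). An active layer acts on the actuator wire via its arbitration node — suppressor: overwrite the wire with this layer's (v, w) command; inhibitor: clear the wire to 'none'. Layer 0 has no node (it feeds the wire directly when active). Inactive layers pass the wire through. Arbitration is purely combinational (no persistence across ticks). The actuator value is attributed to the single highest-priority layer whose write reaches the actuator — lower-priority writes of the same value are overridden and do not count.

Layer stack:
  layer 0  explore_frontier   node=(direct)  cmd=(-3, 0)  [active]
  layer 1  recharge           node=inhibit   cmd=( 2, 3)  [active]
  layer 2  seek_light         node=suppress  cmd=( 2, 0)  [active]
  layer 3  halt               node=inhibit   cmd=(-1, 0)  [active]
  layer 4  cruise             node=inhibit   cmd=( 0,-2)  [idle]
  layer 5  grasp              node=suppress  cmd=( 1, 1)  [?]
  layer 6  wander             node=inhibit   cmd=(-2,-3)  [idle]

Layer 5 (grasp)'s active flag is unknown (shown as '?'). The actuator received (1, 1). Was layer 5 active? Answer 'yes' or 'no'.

If layer 5 is active=yes:
  actuator would be (1, 1)
If layer 5 is active=no:
  actuator would be none
Observed (1, 1), so layer 5 was active.

yes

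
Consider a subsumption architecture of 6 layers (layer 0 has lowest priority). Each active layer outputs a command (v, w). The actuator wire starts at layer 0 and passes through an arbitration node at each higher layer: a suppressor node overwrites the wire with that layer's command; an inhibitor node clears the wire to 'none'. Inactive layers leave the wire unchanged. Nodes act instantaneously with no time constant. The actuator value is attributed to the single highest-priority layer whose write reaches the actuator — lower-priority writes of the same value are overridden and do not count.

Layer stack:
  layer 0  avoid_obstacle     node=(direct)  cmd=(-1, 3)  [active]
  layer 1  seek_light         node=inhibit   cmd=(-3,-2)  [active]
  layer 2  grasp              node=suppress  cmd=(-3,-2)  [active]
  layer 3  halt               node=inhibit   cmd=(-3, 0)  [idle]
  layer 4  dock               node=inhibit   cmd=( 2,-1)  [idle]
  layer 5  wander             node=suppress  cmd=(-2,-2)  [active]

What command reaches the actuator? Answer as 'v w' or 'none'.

L0 avoid_obstacle: active, feeds wire = (-1, 3)
L1 seek_light: active, inhibitor → wire = none
L2 grasp: active, suppressor → wire = (-3, -2)
L3 halt: idle → wire stays (-3, -2)
L4 dock: idle → wire stays (-3, -2)
L5 wander: active, suppressor → wire = (-2, -2)
actuator = (-2, -2)

-2 -2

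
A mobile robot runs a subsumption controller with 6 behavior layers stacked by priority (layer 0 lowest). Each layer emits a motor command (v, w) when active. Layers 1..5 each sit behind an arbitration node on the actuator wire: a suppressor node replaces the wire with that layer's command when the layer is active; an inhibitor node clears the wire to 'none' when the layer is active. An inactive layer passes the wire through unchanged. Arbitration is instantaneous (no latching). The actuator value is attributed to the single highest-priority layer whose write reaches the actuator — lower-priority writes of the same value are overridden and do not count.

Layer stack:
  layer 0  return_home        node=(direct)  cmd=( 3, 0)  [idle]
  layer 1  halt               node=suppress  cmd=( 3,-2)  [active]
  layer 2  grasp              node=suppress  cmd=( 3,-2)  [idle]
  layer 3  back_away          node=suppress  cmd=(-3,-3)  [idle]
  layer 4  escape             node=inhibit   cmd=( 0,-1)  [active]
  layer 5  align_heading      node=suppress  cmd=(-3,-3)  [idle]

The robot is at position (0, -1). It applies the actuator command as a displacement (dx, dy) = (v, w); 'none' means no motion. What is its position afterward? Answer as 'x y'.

L0 return_home: idle → wire = none
L1 halt: active, suppressor → wire = (3, -2)
L2 grasp: idle → wire stays (3, -2)
L3 back_away: idle → wire stays (3, -2)
L4 escape: active, inhibitor → wire = none
L5 align_heading: idle → wire stays none
actuator = none
position: (0, -1) + none = (0, -1)

0 -1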